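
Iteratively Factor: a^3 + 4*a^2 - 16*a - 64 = (a + 4)*(a^2 - 16) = (a - 4)*(a + 4)*(a + 4)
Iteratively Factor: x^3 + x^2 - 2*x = (x - 1)*(x^2 + 2*x) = (x - 1)*(x + 2)*(x)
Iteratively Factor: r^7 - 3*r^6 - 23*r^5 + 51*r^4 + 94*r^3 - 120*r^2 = (r)*(r^6 - 3*r^5 - 23*r^4 + 51*r^3 + 94*r^2 - 120*r) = r^2*(r^5 - 3*r^4 - 23*r^3 + 51*r^2 + 94*r - 120) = r^2*(r - 1)*(r^4 - 2*r^3 - 25*r^2 + 26*r + 120) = r^2*(r - 3)*(r - 1)*(r^3 + r^2 - 22*r - 40) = r^2*(r - 3)*(r - 1)*(r + 4)*(r^2 - 3*r - 10) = r^2*(r - 3)*(r - 1)*(r + 2)*(r + 4)*(r - 5)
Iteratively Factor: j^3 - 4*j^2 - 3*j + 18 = (j - 3)*(j^2 - j - 6) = (j - 3)*(j + 2)*(j - 3)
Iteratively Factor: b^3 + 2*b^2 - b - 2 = (b - 1)*(b^2 + 3*b + 2) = (b - 1)*(b + 2)*(b + 1)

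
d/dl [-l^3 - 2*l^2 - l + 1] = -3*l^2 - 4*l - 1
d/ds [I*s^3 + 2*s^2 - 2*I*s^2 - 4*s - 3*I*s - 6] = 3*I*s^2 + 4*s*(1 - I) - 4 - 3*I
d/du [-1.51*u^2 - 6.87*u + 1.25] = -3.02*u - 6.87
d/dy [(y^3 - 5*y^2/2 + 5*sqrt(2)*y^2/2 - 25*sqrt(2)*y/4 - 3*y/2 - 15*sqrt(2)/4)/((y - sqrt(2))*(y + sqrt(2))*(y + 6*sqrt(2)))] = (10*y^4 + 14*sqrt(2)*y^4 - 4*y^3 + 50*sqrt(2)*y^3 - 83*sqrt(2)*y^2 + 320*y^2 - 120*y + 240*sqrt(2)*y + 42*sqrt(2) + 600)/(4*(y^6 + 12*sqrt(2)*y^5 + 68*y^4 - 48*sqrt(2)*y^3 - 284*y^2 + 48*sqrt(2)*y + 288))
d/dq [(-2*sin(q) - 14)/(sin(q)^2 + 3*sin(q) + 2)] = 2*(sin(q)^2 + 14*sin(q) + 19)*cos(q)/(sin(q)^2 + 3*sin(q) + 2)^2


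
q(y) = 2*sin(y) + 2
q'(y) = 2*cos(y)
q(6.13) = 1.69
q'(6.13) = 1.98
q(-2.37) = 0.61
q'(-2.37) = -1.43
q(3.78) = 0.81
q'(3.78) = -1.61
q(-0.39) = 1.24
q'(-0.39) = 1.85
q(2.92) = 2.44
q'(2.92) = -1.95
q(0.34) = 2.67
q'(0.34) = 1.89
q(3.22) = 1.84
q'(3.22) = -1.99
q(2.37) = 3.39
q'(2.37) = -1.43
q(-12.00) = 3.07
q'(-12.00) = 1.69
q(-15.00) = 0.70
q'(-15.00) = -1.52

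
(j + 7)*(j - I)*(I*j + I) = I*j^3 + j^2 + 8*I*j^2 + 8*j + 7*I*j + 7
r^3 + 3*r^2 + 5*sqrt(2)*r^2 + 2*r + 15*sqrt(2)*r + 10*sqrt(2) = (r + 1)*(r + 2)*(r + 5*sqrt(2))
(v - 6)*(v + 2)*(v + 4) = v^3 - 28*v - 48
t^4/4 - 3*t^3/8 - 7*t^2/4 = t^2*(t/4 + 1/2)*(t - 7/2)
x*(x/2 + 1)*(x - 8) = x^3/2 - 3*x^2 - 8*x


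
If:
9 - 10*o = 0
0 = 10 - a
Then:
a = 10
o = 9/10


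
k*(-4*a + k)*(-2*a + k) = 8*a^2*k - 6*a*k^2 + k^3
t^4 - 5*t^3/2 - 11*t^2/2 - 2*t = t*(t - 4)*(t + 1/2)*(t + 1)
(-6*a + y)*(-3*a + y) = 18*a^2 - 9*a*y + y^2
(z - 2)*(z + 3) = z^2 + z - 6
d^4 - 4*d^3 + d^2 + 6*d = d*(d - 3)*(d - 2)*(d + 1)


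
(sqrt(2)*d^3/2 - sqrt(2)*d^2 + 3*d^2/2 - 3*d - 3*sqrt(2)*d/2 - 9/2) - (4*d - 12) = sqrt(2)*d^3/2 - sqrt(2)*d^2 + 3*d^2/2 - 7*d - 3*sqrt(2)*d/2 + 15/2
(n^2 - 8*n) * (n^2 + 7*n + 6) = n^4 - n^3 - 50*n^2 - 48*n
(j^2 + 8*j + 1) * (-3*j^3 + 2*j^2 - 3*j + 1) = -3*j^5 - 22*j^4 + 10*j^3 - 21*j^2 + 5*j + 1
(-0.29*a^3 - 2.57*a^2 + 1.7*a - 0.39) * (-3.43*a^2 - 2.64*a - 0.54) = 0.9947*a^5 + 9.5807*a^4 + 1.1104*a^3 - 1.7625*a^2 + 0.1116*a + 0.2106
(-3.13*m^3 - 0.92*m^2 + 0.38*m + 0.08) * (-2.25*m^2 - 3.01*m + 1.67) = 7.0425*m^5 + 11.4913*m^4 - 3.3129*m^3 - 2.8602*m^2 + 0.3938*m + 0.1336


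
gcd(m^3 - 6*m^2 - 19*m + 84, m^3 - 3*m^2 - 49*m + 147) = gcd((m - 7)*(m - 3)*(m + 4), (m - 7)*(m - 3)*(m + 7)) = m^2 - 10*m + 21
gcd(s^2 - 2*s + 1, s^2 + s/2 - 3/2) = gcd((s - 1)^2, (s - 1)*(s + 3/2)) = s - 1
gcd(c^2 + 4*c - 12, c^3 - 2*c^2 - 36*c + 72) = c^2 + 4*c - 12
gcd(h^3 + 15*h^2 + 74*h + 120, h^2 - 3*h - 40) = h + 5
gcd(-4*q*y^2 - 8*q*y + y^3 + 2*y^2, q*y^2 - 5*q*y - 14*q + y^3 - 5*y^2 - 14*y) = y + 2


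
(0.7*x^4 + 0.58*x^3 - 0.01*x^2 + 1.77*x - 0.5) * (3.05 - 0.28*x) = -0.196*x^5 + 1.9726*x^4 + 1.7718*x^3 - 0.5261*x^2 + 5.5385*x - 1.525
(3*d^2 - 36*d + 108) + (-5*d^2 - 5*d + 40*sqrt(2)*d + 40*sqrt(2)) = -2*d^2 - 41*d + 40*sqrt(2)*d + 40*sqrt(2) + 108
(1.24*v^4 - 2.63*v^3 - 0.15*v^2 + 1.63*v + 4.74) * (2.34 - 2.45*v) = -3.038*v^5 + 9.3451*v^4 - 5.7867*v^3 - 4.3445*v^2 - 7.7988*v + 11.0916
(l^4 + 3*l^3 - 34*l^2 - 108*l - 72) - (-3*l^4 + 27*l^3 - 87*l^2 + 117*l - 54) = 4*l^4 - 24*l^3 + 53*l^2 - 225*l - 18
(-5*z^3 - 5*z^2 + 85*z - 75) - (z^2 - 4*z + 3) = -5*z^3 - 6*z^2 + 89*z - 78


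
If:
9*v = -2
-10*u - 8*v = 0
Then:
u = 8/45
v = -2/9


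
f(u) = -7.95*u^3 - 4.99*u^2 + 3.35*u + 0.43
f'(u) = -23.85*u^2 - 9.98*u + 3.35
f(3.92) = -541.99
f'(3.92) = -402.26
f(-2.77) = 121.83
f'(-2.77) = -152.00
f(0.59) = -0.96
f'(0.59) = -10.84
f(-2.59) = 96.40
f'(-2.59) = -130.79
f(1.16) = -14.81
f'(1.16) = -40.32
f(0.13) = 0.76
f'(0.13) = 1.65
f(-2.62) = 100.38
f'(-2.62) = -134.22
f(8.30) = -4861.23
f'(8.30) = -1722.51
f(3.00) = -249.08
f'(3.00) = -241.24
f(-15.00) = 25658.68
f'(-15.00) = -5213.20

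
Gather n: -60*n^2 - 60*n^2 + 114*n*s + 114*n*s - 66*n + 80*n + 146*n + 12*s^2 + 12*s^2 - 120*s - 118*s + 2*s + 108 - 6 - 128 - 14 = -120*n^2 + n*(228*s + 160) + 24*s^2 - 236*s - 40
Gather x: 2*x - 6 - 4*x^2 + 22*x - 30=-4*x^2 + 24*x - 36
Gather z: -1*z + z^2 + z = z^2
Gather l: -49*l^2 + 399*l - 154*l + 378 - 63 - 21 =-49*l^2 + 245*l + 294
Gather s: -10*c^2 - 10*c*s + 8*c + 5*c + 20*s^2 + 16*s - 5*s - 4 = -10*c^2 + 13*c + 20*s^2 + s*(11 - 10*c) - 4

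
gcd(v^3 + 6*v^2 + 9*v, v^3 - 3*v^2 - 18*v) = v^2 + 3*v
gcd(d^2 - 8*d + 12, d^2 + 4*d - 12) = d - 2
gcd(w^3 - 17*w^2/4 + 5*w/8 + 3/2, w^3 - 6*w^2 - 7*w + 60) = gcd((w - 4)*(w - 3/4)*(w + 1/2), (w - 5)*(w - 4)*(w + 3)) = w - 4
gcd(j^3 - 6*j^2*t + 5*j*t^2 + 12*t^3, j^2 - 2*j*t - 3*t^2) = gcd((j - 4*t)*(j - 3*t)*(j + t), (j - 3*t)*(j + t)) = -j^2 + 2*j*t + 3*t^2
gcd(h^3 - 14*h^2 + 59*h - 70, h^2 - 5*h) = h - 5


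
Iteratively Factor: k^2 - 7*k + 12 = (k - 3)*(k - 4)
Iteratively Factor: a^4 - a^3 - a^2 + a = (a - 1)*(a^3 - a) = (a - 1)*(a + 1)*(a^2 - a) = (a - 1)^2*(a + 1)*(a)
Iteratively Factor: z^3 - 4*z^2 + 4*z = (z - 2)*(z^2 - 2*z) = (z - 2)^2*(z)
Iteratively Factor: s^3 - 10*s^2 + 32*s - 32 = (s - 4)*(s^2 - 6*s + 8) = (s - 4)^2*(s - 2)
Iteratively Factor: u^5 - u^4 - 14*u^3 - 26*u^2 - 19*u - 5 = (u + 1)*(u^4 - 2*u^3 - 12*u^2 - 14*u - 5) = (u + 1)^2*(u^3 - 3*u^2 - 9*u - 5) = (u - 5)*(u + 1)^2*(u^2 + 2*u + 1) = (u - 5)*(u + 1)^3*(u + 1)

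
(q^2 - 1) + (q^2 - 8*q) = 2*q^2 - 8*q - 1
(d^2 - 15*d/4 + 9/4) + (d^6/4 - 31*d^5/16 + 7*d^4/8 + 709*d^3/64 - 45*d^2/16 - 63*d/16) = d^6/4 - 31*d^5/16 + 7*d^4/8 + 709*d^3/64 - 29*d^2/16 - 123*d/16 + 9/4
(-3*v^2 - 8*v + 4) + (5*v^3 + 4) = 5*v^3 - 3*v^2 - 8*v + 8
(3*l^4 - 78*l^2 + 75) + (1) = 3*l^4 - 78*l^2 + 76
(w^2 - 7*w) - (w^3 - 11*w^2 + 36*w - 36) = -w^3 + 12*w^2 - 43*w + 36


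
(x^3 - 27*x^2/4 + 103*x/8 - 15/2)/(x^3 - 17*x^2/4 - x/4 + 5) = (x - 3/2)/(x + 1)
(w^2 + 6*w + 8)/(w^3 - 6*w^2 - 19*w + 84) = (w + 2)/(w^2 - 10*w + 21)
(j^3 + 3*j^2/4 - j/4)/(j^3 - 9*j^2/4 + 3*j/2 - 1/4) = j*(j + 1)/(j^2 - 2*j + 1)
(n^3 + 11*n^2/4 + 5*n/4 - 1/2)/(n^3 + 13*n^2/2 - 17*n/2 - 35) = (4*n^2 + 3*n - 1)/(2*(2*n^2 + 9*n - 35))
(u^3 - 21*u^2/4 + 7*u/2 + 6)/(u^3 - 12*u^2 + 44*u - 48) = (u + 3/4)/(u - 6)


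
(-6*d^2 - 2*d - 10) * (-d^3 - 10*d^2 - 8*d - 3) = 6*d^5 + 62*d^4 + 78*d^3 + 134*d^2 + 86*d + 30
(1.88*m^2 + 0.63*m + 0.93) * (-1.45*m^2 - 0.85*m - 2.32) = -2.726*m^4 - 2.5115*m^3 - 6.2456*m^2 - 2.2521*m - 2.1576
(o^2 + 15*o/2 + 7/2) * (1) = o^2 + 15*o/2 + 7/2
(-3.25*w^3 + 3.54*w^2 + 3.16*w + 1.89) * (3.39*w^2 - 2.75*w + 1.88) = -11.0175*w^5 + 20.9381*w^4 - 5.1326*w^3 + 4.3723*w^2 + 0.743300000000001*w + 3.5532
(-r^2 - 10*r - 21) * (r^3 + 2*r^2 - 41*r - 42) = -r^5 - 12*r^4 + 410*r^2 + 1281*r + 882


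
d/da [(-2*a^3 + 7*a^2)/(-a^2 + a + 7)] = a*(-a*(2*a - 7)*(2*a - 1) + 2*(7 - 3*a)*(-a^2 + a + 7))/(-a^2 + a + 7)^2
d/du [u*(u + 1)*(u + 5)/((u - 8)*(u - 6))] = (u^4 - 28*u^3 + 55*u^2 + 576*u + 240)/(u^4 - 28*u^3 + 292*u^2 - 1344*u + 2304)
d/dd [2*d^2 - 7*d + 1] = 4*d - 7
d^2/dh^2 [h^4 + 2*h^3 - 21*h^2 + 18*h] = 12*h^2 + 12*h - 42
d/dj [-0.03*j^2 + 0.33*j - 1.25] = 0.33 - 0.06*j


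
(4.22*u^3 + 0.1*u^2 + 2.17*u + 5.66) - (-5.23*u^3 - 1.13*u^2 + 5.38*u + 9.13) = 9.45*u^3 + 1.23*u^2 - 3.21*u - 3.47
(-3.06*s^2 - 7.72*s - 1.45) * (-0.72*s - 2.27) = 2.2032*s^3 + 12.5046*s^2 + 18.5684*s + 3.2915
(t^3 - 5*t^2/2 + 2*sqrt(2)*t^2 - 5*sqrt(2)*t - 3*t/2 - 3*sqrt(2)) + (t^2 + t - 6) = t^3 - 3*t^2/2 + 2*sqrt(2)*t^2 - 5*sqrt(2)*t - t/2 - 6 - 3*sqrt(2)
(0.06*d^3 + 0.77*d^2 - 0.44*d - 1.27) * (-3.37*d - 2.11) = -0.2022*d^4 - 2.7215*d^3 - 0.1419*d^2 + 5.2083*d + 2.6797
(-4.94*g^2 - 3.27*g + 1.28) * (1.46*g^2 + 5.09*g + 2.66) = -7.2124*g^4 - 29.9188*g^3 - 27.9159*g^2 - 2.183*g + 3.4048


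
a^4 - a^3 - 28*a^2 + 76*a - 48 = (a - 4)*(a - 2)*(a - 1)*(a + 6)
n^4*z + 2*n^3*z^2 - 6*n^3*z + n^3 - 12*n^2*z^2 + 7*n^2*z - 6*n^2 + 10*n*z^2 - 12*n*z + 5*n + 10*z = (n - 5)*(n - 1)*(n + 2*z)*(n*z + 1)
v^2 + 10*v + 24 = (v + 4)*(v + 6)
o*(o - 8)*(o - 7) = o^3 - 15*o^2 + 56*o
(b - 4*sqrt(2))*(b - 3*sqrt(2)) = b^2 - 7*sqrt(2)*b + 24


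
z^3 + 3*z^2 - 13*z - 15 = (z - 3)*(z + 1)*(z + 5)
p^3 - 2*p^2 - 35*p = p*(p - 7)*(p + 5)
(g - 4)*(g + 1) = g^2 - 3*g - 4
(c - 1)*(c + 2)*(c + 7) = c^3 + 8*c^2 + 5*c - 14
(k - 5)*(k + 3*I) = k^2 - 5*k + 3*I*k - 15*I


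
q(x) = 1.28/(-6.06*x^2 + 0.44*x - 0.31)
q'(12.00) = 0.00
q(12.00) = -0.00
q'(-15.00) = -0.00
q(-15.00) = -0.00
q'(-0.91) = -0.45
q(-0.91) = -0.22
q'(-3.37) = -0.01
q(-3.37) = -0.02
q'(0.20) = 11.78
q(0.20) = -2.76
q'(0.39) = 4.88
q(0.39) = -1.21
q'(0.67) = 1.31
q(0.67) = -0.47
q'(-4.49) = -0.00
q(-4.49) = -0.01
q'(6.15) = 0.00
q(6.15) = -0.01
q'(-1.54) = -0.10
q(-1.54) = -0.08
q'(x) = 1.28*(12.12*x - 0.44)/(-6.06*x^2 + 0.44*x - 0.31)^2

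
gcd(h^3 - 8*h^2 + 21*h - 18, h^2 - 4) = h - 2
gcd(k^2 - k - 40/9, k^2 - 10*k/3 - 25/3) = k + 5/3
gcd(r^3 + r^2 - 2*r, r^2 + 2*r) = r^2 + 2*r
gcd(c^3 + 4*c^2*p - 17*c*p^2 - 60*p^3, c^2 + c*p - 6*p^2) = c + 3*p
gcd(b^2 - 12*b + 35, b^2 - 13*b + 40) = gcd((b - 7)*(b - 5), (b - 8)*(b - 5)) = b - 5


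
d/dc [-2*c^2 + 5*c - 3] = 5 - 4*c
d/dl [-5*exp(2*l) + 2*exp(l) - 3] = (2 - 10*exp(l))*exp(l)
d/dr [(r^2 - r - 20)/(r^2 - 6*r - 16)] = (-5*r^2 + 8*r - 104)/(r^4 - 12*r^3 + 4*r^2 + 192*r + 256)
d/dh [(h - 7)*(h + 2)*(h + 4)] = 3*h^2 - 2*h - 34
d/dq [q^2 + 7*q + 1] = 2*q + 7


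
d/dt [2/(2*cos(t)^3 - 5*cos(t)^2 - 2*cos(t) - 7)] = 4*(-sin(t) - 10*sin(2*t) + 3*sin(3*t))/(cos(t) + 5*cos(2*t) - cos(3*t) + 19)^2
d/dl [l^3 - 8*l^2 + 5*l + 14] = 3*l^2 - 16*l + 5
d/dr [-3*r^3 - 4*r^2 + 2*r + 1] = -9*r^2 - 8*r + 2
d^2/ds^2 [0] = 0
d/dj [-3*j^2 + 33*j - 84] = 33 - 6*j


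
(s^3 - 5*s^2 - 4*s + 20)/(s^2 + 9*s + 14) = (s^2 - 7*s + 10)/(s + 7)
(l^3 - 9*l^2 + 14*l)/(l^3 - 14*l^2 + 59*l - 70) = l/(l - 5)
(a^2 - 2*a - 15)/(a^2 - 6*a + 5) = (a + 3)/(a - 1)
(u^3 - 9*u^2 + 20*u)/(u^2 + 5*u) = (u^2 - 9*u + 20)/(u + 5)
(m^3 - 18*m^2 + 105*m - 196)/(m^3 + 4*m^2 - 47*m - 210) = (m^2 - 11*m + 28)/(m^2 + 11*m + 30)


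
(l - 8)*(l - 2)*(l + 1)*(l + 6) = l^4 - 3*l^3 - 48*l^2 + 52*l + 96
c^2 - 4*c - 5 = (c - 5)*(c + 1)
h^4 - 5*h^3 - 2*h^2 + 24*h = h*(h - 4)*(h - 3)*(h + 2)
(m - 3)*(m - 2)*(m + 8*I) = m^3 - 5*m^2 + 8*I*m^2 + 6*m - 40*I*m + 48*I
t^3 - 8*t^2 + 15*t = t*(t - 5)*(t - 3)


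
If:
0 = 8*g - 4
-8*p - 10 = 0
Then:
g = 1/2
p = -5/4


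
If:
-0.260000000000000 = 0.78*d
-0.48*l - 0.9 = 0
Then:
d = -0.33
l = -1.88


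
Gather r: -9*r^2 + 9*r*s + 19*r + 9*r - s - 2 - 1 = -9*r^2 + r*(9*s + 28) - s - 3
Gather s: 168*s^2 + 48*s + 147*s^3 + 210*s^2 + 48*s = 147*s^3 + 378*s^2 + 96*s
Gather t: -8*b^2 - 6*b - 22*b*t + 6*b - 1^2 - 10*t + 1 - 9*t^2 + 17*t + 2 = -8*b^2 - 9*t^2 + t*(7 - 22*b) + 2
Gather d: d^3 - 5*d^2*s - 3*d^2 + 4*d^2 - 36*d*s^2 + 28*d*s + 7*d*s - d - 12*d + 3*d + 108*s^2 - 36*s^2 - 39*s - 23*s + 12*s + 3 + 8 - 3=d^3 + d^2*(1 - 5*s) + d*(-36*s^2 + 35*s - 10) + 72*s^2 - 50*s + 8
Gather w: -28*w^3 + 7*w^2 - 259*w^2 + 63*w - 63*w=-28*w^3 - 252*w^2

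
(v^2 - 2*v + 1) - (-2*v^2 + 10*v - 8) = 3*v^2 - 12*v + 9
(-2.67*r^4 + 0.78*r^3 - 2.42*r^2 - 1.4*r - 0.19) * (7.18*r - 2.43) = -19.1706*r^5 + 12.0885*r^4 - 19.271*r^3 - 4.1714*r^2 + 2.0378*r + 0.4617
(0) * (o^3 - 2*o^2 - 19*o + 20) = 0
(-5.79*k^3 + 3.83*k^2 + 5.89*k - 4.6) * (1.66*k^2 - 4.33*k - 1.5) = -9.6114*k^5 + 31.4285*k^4 + 1.8785*k^3 - 38.8847*k^2 + 11.083*k + 6.9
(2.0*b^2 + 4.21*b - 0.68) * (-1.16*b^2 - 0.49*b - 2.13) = -2.32*b^4 - 5.8636*b^3 - 5.5341*b^2 - 8.6341*b + 1.4484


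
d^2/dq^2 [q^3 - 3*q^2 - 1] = 6*q - 6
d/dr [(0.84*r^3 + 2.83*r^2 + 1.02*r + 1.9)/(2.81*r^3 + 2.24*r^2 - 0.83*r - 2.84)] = (-6.0707*r^4 - 7.1268*r^3 - 27.8075*r^2 - 24.5864*r - 1.3198)/(7.8961*r^6 + 12.5888*r^5 + 0.353000000000001*r^4 - 19.6792*r^3 - 12.0343*r^2 + 4.7144*r + 8.0656)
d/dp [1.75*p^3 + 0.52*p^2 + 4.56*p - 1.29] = 5.25*p^2 + 1.04*p + 4.56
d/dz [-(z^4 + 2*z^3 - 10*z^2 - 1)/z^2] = -2*z - 2 - 2/z^3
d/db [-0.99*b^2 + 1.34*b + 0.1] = 1.34 - 1.98*b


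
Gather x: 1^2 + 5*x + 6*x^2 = 6*x^2 + 5*x + 1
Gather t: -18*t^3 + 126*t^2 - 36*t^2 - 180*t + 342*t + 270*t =-18*t^3 + 90*t^2 + 432*t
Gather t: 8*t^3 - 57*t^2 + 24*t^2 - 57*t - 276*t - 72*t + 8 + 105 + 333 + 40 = 8*t^3 - 33*t^2 - 405*t + 486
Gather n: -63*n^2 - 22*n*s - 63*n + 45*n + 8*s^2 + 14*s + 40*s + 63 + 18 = -63*n^2 + n*(-22*s - 18) + 8*s^2 + 54*s + 81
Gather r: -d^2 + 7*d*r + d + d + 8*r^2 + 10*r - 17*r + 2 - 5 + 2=-d^2 + 2*d + 8*r^2 + r*(7*d - 7) - 1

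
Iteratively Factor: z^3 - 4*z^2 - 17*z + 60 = (z - 5)*(z^2 + z - 12) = (z - 5)*(z - 3)*(z + 4)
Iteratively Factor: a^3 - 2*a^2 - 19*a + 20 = (a + 4)*(a^2 - 6*a + 5) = (a - 5)*(a + 4)*(a - 1)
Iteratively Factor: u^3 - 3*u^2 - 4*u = (u - 4)*(u^2 + u) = (u - 4)*(u + 1)*(u)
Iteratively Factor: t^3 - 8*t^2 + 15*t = (t)*(t^2 - 8*t + 15) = t*(t - 5)*(t - 3)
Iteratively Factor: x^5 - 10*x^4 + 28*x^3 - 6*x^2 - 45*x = (x)*(x^4 - 10*x^3 + 28*x^2 - 6*x - 45) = x*(x - 3)*(x^3 - 7*x^2 + 7*x + 15) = x*(x - 5)*(x - 3)*(x^2 - 2*x - 3) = x*(x - 5)*(x - 3)*(x + 1)*(x - 3)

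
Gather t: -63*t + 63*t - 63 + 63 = 0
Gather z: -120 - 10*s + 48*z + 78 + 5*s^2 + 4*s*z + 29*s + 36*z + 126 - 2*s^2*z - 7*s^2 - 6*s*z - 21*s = -2*s^2 - 2*s + z*(-2*s^2 - 2*s + 84) + 84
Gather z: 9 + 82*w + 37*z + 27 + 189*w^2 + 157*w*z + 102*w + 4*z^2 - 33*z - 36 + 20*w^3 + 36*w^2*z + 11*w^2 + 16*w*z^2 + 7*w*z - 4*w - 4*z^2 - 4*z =20*w^3 + 200*w^2 + 16*w*z^2 + 180*w + z*(36*w^2 + 164*w)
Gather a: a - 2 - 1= a - 3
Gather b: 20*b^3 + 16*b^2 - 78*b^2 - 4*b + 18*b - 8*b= 20*b^3 - 62*b^2 + 6*b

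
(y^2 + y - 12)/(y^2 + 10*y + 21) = (y^2 + y - 12)/(y^2 + 10*y + 21)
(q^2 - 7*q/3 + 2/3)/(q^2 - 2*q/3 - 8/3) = (3*q - 1)/(3*q + 4)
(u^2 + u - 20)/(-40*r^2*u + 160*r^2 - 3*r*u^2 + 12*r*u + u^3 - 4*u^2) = (-u - 5)/(40*r^2 + 3*r*u - u^2)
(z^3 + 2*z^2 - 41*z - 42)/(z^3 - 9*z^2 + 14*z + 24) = (z + 7)/(z - 4)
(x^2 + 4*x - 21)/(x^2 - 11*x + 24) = (x + 7)/(x - 8)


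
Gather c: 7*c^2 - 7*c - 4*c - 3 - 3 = 7*c^2 - 11*c - 6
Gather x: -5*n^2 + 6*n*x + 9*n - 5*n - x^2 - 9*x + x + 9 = -5*n^2 + 4*n - x^2 + x*(6*n - 8) + 9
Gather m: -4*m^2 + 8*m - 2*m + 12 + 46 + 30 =-4*m^2 + 6*m + 88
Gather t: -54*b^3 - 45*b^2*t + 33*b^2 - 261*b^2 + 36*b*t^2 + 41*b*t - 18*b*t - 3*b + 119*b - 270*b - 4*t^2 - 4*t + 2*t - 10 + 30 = -54*b^3 - 228*b^2 - 154*b + t^2*(36*b - 4) + t*(-45*b^2 + 23*b - 2) + 20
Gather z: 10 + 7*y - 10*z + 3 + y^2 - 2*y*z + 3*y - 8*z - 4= y^2 + 10*y + z*(-2*y - 18) + 9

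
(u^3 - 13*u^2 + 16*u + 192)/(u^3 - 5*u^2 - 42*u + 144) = (u^2 - 5*u - 24)/(u^2 + 3*u - 18)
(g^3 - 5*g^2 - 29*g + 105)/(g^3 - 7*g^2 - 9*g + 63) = (g + 5)/(g + 3)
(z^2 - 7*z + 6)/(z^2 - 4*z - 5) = (-z^2 + 7*z - 6)/(-z^2 + 4*z + 5)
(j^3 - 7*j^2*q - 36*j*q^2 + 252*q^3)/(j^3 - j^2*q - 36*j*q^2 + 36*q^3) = (-j + 7*q)/(-j + q)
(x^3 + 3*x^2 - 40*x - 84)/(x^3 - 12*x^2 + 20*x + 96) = (x + 7)/(x - 8)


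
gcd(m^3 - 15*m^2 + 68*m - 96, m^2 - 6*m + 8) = m - 4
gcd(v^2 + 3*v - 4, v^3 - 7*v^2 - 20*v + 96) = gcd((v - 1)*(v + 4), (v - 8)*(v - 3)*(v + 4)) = v + 4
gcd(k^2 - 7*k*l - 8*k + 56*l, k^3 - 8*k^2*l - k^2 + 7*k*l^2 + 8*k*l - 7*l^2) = k - 7*l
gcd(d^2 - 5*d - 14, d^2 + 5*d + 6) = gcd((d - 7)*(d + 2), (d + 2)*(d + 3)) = d + 2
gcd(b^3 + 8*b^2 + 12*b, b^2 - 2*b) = b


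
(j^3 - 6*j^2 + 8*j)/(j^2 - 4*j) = j - 2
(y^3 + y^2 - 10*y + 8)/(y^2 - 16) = (y^2 - 3*y + 2)/(y - 4)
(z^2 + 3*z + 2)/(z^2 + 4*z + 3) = (z + 2)/(z + 3)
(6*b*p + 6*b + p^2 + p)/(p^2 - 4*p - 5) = (6*b + p)/(p - 5)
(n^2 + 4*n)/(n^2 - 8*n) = (n + 4)/(n - 8)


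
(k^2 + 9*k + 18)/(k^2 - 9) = (k + 6)/(k - 3)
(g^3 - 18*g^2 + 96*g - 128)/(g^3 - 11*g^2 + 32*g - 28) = (g^2 - 16*g + 64)/(g^2 - 9*g + 14)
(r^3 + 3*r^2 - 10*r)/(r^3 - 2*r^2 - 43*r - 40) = r*(r - 2)/(r^2 - 7*r - 8)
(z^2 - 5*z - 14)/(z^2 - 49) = (z + 2)/(z + 7)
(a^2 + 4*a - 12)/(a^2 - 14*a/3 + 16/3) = 3*(a + 6)/(3*a - 8)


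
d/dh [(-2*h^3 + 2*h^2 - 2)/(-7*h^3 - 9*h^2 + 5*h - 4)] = 2*(16*h^4 - 10*h^3 - 4*h^2 - 26*h + 5)/(49*h^6 + 126*h^5 + 11*h^4 - 34*h^3 + 97*h^2 - 40*h + 16)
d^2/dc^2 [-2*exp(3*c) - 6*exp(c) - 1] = (-18*exp(2*c) - 6)*exp(c)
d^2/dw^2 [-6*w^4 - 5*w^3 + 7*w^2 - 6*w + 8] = -72*w^2 - 30*w + 14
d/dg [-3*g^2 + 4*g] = 4 - 6*g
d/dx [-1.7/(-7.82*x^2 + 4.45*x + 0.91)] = (7.565 - 26.588*x)/(-7.82*x^2 + 4.45*x + 0.91)^2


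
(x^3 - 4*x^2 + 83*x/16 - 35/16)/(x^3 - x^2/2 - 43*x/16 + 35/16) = (4*x - 7)/(4*x + 7)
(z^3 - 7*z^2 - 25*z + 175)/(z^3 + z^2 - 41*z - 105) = (z - 5)/(z + 3)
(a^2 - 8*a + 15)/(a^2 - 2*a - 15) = (a - 3)/(a + 3)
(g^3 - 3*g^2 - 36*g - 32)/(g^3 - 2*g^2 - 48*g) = (g^2 + 5*g + 4)/(g*(g + 6))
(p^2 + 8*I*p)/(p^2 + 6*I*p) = (p + 8*I)/(p + 6*I)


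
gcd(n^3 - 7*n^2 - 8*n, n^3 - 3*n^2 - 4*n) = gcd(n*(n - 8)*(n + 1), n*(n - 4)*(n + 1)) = n^2 + n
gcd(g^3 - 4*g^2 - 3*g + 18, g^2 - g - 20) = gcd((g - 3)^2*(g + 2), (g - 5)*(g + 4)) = 1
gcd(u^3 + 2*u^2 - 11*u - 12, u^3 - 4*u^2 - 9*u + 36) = u - 3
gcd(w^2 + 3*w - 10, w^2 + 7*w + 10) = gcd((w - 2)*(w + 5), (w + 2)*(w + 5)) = w + 5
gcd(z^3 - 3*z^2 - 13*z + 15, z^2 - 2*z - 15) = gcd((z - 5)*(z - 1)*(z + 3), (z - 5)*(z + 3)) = z^2 - 2*z - 15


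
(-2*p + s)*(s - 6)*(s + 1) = -2*p*s^2 + 10*p*s + 12*p + s^3 - 5*s^2 - 6*s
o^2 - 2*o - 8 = (o - 4)*(o + 2)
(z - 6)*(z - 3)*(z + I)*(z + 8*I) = z^4 - 9*z^3 + 9*I*z^3 + 10*z^2 - 81*I*z^2 + 72*z + 162*I*z - 144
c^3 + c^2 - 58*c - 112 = (c - 8)*(c + 2)*(c + 7)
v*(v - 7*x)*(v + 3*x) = v^3 - 4*v^2*x - 21*v*x^2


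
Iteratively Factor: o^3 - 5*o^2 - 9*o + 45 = (o - 3)*(o^2 - 2*o - 15) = (o - 5)*(o - 3)*(o + 3)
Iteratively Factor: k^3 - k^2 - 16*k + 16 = (k - 1)*(k^2 - 16) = (k - 4)*(k - 1)*(k + 4)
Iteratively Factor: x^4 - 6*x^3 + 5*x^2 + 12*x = (x - 3)*(x^3 - 3*x^2 - 4*x) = (x - 4)*(x - 3)*(x^2 + x) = (x - 4)*(x - 3)*(x + 1)*(x)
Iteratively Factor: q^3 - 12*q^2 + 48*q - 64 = (q - 4)*(q^2 - 8*q + 16) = (q - 4)^2*(q - 4)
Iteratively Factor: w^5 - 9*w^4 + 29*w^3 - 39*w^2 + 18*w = (w - 1)*(w^4 - 8*w^3 + 21*w^2 - 18*w) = (w - 2)*(w - 1)*(w^3 - 6*w^2 + 9*w) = (w - 3)*(w - 2)*(w - 1)*(w^2 - 3*w) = w*(w - 3)*(w - 2)*(w - 1)*(w - 3)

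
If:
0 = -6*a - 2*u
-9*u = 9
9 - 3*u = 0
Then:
No Solution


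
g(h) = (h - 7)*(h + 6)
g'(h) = 2*h - 1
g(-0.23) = -41.72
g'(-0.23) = -1.46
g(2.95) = -36.25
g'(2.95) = 4.90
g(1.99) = -40.03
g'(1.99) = 2.98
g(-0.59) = -41.06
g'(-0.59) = -2.18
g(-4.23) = -19.88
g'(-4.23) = -9.46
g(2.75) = -37.19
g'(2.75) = 4.50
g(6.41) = -7.32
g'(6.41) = 11.82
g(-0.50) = -41.25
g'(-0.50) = -2.00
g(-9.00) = 48.00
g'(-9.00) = -19.00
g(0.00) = -42.00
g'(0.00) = -1.00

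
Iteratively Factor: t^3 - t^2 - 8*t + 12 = (t + 3)*(t^2 - 4*t + 4) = (t - 2)*(t + 3)*(t - 2)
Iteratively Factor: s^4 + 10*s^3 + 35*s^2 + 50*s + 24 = (s + 1)*(s^3 + 9*s^2 + 26*s + 24) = (s + 1)*(s + 4)*(s^2 + 5*s + 6) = (s + 1)*(s + 2)*(s + 4)*(s + 3)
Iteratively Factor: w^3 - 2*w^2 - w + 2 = (w + 1)*(w^2 - 3*w + 2) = (w - 1)*(w + 1)*(w - 2)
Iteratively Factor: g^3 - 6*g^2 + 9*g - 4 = (g - 1)*(g^2 - 5*g + 4) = (g - 1)^2*(g - 4)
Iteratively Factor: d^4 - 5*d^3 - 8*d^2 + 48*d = (d - 4)*(d^3 - d^2 - 12*d) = (d - 4)^2*(d^2 + 3*d) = (d - 4)^2*(d + 3)*(d)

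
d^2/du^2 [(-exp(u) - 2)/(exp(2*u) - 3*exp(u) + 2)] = (-exp(4*u) - 11*exp(3*u) + 30*exp(2*u) - 8*exp(u) - 16)*exp(u)/(exp(6*u) - 9*exp(5*u) + 33*exp(4*u) - 63*exp(3*u) + 66*exp(2*u) - 36*exp(u) + 8)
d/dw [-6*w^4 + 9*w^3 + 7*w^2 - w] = -24*w^3 + 27*w^2 + 14*w - 1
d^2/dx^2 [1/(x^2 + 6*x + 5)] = 2*(-x^2 - 6*x + 4*(x + 3)^2 - 5)/(x^2 + 6*x + 5)^3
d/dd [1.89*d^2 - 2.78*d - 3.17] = 3.78*d - 2.78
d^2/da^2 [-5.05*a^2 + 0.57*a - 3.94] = -10.1000000000000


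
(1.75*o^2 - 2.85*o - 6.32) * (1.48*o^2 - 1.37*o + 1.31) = 2.59*o^4 - 6.6155*o^3 - 3.1566*o^2 + 4.9249*o - 8.2792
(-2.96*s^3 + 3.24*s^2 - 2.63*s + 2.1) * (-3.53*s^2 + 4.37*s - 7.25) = 10.4488*s^5 - 24.3724*s^4 + 44.9027*s^3 - 42.3961*s^2 + 28.2445*s - 15.225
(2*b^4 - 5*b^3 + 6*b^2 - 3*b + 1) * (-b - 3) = -2*b^5 - b^4 + 9*b^3 - 15*b^2 + 8*b - 3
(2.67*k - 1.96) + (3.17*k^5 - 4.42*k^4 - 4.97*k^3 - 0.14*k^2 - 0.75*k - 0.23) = 3.17*k^5 - 4.42*k^4 - 4.97*k^3 - 0.14*k^2 + 1.92*k - 2.19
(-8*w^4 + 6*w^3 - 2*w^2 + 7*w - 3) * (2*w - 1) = -16*w^5 + 20*w^4 - 10*w^3 + 16*w^2 - 13*w + 3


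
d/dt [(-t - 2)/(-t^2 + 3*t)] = (-t^2 - 4*t + 6)/(t^2*(t^2 - 6*t + 9))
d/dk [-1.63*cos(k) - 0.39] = 1.63*sin(k)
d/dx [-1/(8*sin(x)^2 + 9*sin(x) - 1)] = (16*sin(x) + 9)*cos(x)/(8*sin(x)^2 + 9*sin(x) - 1)^2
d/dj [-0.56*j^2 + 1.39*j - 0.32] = 1.39 - 1.12*j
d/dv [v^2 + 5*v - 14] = 2*v + 5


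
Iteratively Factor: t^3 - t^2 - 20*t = (t)*(t^2 - t - 20) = t*(t - 5)*(t + 4)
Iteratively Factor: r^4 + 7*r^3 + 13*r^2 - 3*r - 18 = (r + 2)*(r^3 + 5*r^2 + 3*r - 9) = (r + 2)*(r + 3)*(r^2 + 2*r - 3) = (r - 1)*(r + 2)*(r + 3)*(r + 3)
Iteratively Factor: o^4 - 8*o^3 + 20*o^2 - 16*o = (o - 2)*(o^3 - 6*o^2 + 8*o) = (o - 2)^2*(o^2 - 4*o) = (o - 4)*(o - 2)^2*(o)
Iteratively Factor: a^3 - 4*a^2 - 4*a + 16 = (a - 2)*(a^2 - 2*a - 8) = (a - 4)*(a - 2)*(a + 2)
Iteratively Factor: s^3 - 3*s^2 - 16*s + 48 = (s - 3)*(s^2 - 16) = (s - 4)*(s - 3)*(s + 4)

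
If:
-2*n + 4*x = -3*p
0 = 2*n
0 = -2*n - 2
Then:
No Solution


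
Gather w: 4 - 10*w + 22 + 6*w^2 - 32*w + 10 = 6*w^2 - 42*w + 36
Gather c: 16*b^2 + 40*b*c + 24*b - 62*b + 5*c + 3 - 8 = 16*b^2 - 38*b + c*(40*b + 5) - 5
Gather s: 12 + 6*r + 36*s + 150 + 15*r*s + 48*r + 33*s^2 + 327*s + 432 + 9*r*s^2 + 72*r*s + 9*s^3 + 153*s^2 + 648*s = 54*r + 9*s^3 + s^2*(9*r + 186) + s*(87*r + 1011) + 594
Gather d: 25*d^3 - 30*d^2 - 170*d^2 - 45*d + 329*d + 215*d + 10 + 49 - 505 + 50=25*d^3 - 200*d^2 + 499*d - 396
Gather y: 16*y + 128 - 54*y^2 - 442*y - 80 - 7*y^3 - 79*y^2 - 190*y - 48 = -7*y^3 - 133*y^2 - 616*y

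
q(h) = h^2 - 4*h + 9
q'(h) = 2*h - 4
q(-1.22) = 15.37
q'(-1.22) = -6.44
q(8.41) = 46.09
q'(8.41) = 12.82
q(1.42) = 5.34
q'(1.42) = -1.16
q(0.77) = 6.51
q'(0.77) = -2.46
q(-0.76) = 12.62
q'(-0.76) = -5.52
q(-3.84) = 39.11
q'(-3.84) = -11.68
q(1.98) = 5.00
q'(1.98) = -0.04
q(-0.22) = 9.93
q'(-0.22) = -4.44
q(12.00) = 105.00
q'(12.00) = 20.00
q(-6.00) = 69.00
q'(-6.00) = -16.00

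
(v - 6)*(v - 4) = v^2 - 10*v + 24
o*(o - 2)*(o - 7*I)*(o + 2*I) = o^4 - 2*o^3 - 5*I*o^3 + 14*o^2 + 10*I*o^2 - 28*o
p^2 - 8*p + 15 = (p - 5)*(p - 3)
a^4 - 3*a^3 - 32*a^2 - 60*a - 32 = (a - 8)*(a + 1)*(a + 2)^2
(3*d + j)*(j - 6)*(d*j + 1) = 3*d^2*j^2 - 18*d^2*j + d*j^3 - 6*d*j^2 + 3*d*j - 18*d + j^2 - 6*j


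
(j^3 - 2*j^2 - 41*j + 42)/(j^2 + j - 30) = (j^2 - 8*j + 7)/(j - 5)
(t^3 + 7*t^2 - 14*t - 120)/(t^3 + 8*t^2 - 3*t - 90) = (t - 4)/(t - 3)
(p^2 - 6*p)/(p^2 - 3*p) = (p - 6)/(p - 3)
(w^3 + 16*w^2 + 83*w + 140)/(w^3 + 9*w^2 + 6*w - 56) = (w + 5)/(w - 2)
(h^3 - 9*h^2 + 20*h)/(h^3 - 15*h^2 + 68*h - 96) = h*(h - 5)/(h^2 - 11*h + 24)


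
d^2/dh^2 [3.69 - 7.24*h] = 0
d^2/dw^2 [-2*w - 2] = 0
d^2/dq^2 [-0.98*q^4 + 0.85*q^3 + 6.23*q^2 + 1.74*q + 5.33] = -11.76*q^2 + 5.1*q + 12.46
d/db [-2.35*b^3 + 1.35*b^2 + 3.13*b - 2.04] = -7.05*b^2 + 2.7*b + 3.13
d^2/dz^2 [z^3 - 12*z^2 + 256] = 6*z - 24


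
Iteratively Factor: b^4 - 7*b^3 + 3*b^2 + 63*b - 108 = (b - 4)*(b^3 - 3*b^2 - 9*b + 27) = (b - 4)*(b - 3)*(b^2 - 9) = (b - 4)*(b - 3)^2*(b + 3)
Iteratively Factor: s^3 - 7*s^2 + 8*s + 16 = (s - 4)*(s^2 - 3*s - 4) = (s - 4)^2*(s + 1)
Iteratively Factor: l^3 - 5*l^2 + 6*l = (l - 3)*(l^2 - 2*l) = l*(l - 3)*(l - 2)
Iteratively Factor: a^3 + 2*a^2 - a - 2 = (a + 1)*(a^2 + a - 2) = (a + 1)*(a + 2)*(a - 1)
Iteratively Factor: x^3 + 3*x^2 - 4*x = (x - 1)*(x^2 + 4*x) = (x - 1)*(x + 4)*(x)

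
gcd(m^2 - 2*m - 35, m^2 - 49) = m - 7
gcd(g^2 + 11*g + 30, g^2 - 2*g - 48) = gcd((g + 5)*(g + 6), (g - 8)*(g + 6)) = g + 6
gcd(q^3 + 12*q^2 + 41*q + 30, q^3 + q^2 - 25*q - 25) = q^2 + 6*q + 5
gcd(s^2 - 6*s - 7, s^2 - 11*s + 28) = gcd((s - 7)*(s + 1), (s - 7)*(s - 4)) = s - 7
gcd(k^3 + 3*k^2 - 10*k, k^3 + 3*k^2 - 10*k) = k^3 + 3*k^2 - 10*k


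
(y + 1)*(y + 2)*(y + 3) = y^3 + 6*y^2 + 11*y + 6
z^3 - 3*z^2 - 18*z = z*(z - 6)*(z + 3)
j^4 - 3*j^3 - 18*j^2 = j^2*(j - 6)*(j + 3)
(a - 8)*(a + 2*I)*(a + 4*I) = a^3 - 8*a^2 + 6*I*a^2 - 8*a - 48*I*a + 64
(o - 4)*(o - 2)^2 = o^3 - 8*o^2 + 20*o - 16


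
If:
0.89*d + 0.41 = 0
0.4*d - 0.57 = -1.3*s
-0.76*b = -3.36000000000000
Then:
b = 4.42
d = -0.46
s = 0.58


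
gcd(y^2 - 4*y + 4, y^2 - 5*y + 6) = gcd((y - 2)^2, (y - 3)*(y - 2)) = y - 2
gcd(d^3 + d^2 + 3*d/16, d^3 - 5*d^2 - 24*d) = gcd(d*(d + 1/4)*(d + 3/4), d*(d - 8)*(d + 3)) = d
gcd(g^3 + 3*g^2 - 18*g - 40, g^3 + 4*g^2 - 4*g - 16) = g + 2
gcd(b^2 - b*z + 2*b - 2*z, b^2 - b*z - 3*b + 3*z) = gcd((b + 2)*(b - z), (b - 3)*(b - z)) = -b + z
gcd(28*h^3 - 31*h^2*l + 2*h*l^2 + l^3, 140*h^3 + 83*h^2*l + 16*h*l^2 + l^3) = 7*h + l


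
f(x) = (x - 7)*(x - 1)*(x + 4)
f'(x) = (x - 7)*(x - 1) + (x - 7)*(x + 4) + (x - 1)*(x + 4) = 3*x^2 - 8*x - 25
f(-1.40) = 52.42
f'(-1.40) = -7.92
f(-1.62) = 53.75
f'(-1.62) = -4.17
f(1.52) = -15.73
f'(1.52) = -30.23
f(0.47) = 15.47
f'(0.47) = -28.10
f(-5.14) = -84.98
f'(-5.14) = 95.38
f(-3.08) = 37.84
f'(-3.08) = 28.10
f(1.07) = -2.10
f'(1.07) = -30.13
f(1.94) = -28.25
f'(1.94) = -29.23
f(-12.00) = -1976.00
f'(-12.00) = 503.00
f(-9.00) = -800.00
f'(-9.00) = 290.00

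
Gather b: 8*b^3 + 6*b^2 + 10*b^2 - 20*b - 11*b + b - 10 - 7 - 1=8*b^3 + 16*b^2 - 30*b - 18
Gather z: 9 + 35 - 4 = 40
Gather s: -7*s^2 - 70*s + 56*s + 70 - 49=-7*s^2 - 14*s + 21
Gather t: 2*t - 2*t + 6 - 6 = 0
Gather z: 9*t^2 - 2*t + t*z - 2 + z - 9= 9*t^2 - 2*t + z*(t + 1) - 11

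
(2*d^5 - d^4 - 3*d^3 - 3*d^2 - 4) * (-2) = -4*d^5 + 2*d^4 + 6*d^3 + 6*d^2 + 8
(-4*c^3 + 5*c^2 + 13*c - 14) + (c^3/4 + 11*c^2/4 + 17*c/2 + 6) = -15*c^3/4 + 31*c^2/4 + 43*c/2 - 8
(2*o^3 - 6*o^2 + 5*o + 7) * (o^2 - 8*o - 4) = 2*o^5 - 22*o^4 + 45*o^3 - 9*o^2 - 76*o - 28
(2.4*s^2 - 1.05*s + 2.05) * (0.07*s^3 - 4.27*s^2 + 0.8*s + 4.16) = 0.168*s^5 - 10.3215*s^4 + 6.547*s^3 + 0.390500000000001*s^2 - 2.728*s + 8.528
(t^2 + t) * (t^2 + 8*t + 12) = t^4 + 9*t^3 + 20*t^2 + 12*t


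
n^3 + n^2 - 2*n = n*(n - 1)*(n + 2)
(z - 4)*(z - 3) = z^2 - 7*z + 12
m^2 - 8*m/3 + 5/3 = (m - 5/3)*(m - 1)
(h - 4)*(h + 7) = h^2 + 3*h - 28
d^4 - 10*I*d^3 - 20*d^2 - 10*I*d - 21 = (d - 7*I)*(d - 3*I)*(d - I)*(d + I)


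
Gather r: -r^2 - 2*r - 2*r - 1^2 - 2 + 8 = -r^2 - 4*r + 5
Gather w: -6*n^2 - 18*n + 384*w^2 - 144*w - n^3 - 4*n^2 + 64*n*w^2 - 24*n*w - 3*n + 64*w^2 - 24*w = -n^3 - 10*n^2 - 21*n + w^2*(64*n + 448) + w*(-24*n - 168)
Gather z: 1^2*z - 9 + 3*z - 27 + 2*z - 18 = 6*z - 54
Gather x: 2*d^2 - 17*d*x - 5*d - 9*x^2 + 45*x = 2*d^2 - 5*d - 9*x^2 + x*(45 - 17*d)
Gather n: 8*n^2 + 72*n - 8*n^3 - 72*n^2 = -8*n^3 - 64*n^2 + 72*n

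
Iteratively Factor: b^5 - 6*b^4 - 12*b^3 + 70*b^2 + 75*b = (b - 5)*(b^4 - b^3 - 17*b^2 - 15*b) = (b - 5)^2*(b^3 + 4*b^2 + 3*b) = (b - 5)^2*(b + 1)*(b^2 + 3*b) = b*(b - 5)^2*(b + 1)*(b + 3)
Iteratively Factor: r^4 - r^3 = (r)*(r^3 - r^2) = r*(r - 1)*(r^2) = r^2*(r - 1)*(r)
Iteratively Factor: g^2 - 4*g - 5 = (g - 5)*(g + 1)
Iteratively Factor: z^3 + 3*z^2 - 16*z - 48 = (z + 4)*(z^2 - z - 12) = (z + 3)*(z + 4)*(z - 4)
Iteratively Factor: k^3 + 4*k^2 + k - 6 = (k + 3)*(k^2 + k - 2) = (k - 1)*(k + 3)*(k + 2)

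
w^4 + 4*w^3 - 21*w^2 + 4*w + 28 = (w - 2)^2*(w + 1)*(w + 7)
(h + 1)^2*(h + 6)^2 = h^4 + 14*h^3 + 61*h^2 + 84*h + 36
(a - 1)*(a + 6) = a^2 + 5*a - 6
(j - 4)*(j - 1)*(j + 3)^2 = j^4 + j^3 - 17*j^2 - 21*j + 36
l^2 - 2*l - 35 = (l - 7)*(l + 5)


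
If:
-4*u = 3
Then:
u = -3/4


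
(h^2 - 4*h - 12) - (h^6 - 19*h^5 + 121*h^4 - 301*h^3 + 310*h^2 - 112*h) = -h^6 + 19*h^5 - 121*h^4 + 301*h^3 - 309*h^2 + 108*h - 12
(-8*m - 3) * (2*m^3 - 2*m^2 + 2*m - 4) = -16*m^4 + 10*m^3 - 10*m^2 + 26*m + 12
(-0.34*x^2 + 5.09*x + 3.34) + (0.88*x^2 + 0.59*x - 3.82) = 0.54*x^2 + 5.68*x - 0.48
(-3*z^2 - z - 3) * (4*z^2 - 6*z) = -12*z^4 + 14*z^3 - 6*z^2 + 18*z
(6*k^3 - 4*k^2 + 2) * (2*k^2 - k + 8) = 12*k^5 - 14*k^4 + 52*k^3 - 28*k^2 - 2*k + 16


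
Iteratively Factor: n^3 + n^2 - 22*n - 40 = (n - 5)*(n^2 + 6*n + 8) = (n - 5)*(n + 4)*(n + 2)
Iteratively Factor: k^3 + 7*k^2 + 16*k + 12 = (k + 3)*(k^2 + 4*k + 4) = (k + 2)*(k + 3)*(k + 2)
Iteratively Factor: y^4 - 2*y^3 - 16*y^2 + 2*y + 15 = (y - 5)*(y^3 + 3*y^2 - y - 3) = (y - 5)*(y - 1)*(y^2 + 4*y + 3) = (y - 5)*(y - 1)*(y + 3)*(y + 1)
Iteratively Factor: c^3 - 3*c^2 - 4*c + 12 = (c + 2)*(c^2 - 5*c + 6) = (c - 3)*(c + 2)*(c - 2)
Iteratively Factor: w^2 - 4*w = (w - 4)*(w)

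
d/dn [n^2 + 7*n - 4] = 2*n + 7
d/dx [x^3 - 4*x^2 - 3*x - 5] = 3*x^2 - 8*x - 3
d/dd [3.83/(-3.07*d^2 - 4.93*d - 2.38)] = (23.5162*d + 18.8819)/(3.07*d^2 + 4.93*d + 2.38)^2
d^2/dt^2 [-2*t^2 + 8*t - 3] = -4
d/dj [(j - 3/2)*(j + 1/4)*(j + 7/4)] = 3*j^2 + j - 41/16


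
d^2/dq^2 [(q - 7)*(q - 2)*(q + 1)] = 6*q - 16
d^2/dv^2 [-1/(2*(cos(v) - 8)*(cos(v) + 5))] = (4*sin(v)^4 - 171*sin(v)^2 - 435*cos(v)/4 - 9*cos(3*v)/4 + 69)/(2*(cos(v) - 8)^3*(cos(v) + 5)^3)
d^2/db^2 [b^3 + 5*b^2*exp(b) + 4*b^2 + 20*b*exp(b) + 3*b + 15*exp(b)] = 5*b^2*exp(b) + 40*b*exp(b) + 6*b + 65*exp(b) + 8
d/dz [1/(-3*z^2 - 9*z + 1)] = 3*(2*z + 3)/(3*z^2 + 9*z - 1)^2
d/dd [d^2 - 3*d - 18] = 2*d - 3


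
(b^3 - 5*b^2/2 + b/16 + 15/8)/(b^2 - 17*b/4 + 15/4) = (4*b^2 - 5*b - 6)/(4*(b - 3))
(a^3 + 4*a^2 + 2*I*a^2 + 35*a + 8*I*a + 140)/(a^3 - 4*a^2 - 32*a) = (a^2 + 2*I*a + 35)/(a*(a - 8))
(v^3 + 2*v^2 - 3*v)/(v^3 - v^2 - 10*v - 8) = v*(-v^2 - 2*v + 3)/(-v^3 + v^2 + 10*v + 8)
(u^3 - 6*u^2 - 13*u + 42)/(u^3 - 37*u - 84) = (u - 2)/(u + 4)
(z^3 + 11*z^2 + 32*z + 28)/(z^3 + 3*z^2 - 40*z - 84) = (z + 2)/(z - 6)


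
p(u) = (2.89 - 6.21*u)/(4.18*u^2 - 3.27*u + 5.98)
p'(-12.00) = 0.01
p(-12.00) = 0.12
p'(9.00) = 0.02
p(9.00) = -0.17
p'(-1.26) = 0.16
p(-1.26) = 0.64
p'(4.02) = 0.08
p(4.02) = -0.37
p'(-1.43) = 0.16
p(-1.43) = 0.61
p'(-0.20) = -0.47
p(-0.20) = 0.61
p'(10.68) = 0.01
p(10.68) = -0.14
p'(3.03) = 0.12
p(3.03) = -0.46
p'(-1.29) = 0.16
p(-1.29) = 0.64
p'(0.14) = -0.97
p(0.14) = 0.36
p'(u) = (2.89 - 6.21*u)*(3.27 - 8.36*u)/(4.18*u^2 - 3.27*u + 5.98)^2 - 6.21/(4.18*u^2 - 3.27*u + 5.98) = (25.9578*u^2 - 24.1604*u - 27.6855)/(17.4724*u^4 - 27.3372*u^3 + 60.6857*u^2 - 39.1092*u + 35.7604)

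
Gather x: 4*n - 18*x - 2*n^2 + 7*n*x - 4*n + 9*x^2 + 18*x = -2*n^2 + 7*n*x + 9*x^2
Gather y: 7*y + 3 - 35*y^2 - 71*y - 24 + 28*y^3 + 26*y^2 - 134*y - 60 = 28*y^3 - 9*y^2 - 198*y - 81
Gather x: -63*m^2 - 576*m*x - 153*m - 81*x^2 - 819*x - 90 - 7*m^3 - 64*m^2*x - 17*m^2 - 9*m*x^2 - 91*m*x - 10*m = -7*m^3 - 80*m^2 - 163*m + x^2*(-9*m - 81) + x*(-64*m^2 - 667*m - 819) - 90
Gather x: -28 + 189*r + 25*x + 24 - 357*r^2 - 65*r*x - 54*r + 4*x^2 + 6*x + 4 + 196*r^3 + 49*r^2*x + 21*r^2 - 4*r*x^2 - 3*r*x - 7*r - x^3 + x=196*r^3 - 336*r^2 + 128*r - x^3 + x^2*(4 - 4*r) + x*(49*r^2 - 68*r + 32)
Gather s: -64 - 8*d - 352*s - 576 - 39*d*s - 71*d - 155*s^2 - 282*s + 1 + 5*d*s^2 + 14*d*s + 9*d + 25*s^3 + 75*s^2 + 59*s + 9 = -70*d + 25*s^3 + s^2*(5*d - 80) + s*(-25*d - 575) - 630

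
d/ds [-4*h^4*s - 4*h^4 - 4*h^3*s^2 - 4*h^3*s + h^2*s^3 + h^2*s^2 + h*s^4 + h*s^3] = h*(-4*h^3 - 8*h^2*s - 4*h^2 + 3*h*s^2 + 2*h*s + 4*s^3 + 3*s^2)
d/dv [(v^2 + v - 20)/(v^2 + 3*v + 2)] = 2*(v^2 + 22*v + 31)/(v^4 + 6*v^3 + 13*v^2 + 12*v + 4)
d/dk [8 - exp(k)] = -exp(k)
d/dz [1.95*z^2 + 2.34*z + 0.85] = 3.9*z + 2.34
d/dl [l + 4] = 1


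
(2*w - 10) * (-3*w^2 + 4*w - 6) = -6*w^3 + 38*w^2 - 52*w + 60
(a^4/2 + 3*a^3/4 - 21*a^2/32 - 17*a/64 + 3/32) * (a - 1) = a^5/2 + a^4/4 - 45*a^3/32 + 25*a^2/64 + 23*a/64 - 3/32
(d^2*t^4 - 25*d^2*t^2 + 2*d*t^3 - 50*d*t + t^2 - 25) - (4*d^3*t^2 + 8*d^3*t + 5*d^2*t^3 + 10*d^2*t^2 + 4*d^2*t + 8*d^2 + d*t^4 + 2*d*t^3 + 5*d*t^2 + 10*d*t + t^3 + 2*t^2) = -4*d^3*t^2 - 8*d^3*t + d^2*t^4 - 5*d^2*t^3 - 35*d^2*t^2 - 4*d^2*t - 8*d^2 - d*t^4 - 5*d*t^2 - 60*d*t - t^3 - t^2 - 25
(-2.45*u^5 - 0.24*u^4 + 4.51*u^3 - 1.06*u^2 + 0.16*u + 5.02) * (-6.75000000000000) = 16.5375*u^5 + 1.62*u^4 - 30.4425*u^3 + 7.155*u^2 - 1.08*u - 33.885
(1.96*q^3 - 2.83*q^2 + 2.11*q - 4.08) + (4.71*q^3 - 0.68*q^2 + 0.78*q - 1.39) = 6.67*q^3 - 3.51*q^2 + 2.89*q - 5.47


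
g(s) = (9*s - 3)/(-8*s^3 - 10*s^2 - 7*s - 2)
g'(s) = (9*s - 3)*(24*s^2 + 20*s + 7)/(-8*s^3 - 10*s^2 - 7*s - 2)^2 + 9/(-8*s^3 - 10*s^2 - 7*s - 2) = 3*(48*s^3 + 6*s^2 - 20*s - 13)/(64*s^6 + 160*s^5 + 212*s^4 + 172*s^3 + 89*s^2 + 28*s + 4)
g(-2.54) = -0.31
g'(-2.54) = -0.31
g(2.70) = -0.08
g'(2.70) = 0.04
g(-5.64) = -0.05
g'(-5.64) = -0.02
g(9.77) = -0.01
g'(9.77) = 0.00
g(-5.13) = -0.06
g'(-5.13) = -0.03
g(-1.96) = -0.62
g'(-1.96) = -0.83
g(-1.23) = -2.21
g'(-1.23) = -5.08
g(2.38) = -0.10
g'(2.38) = 0.06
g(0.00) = 1.50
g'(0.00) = -9.75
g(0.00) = 1.50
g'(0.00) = -9.75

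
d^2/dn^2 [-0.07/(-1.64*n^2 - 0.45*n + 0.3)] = (-0.376544*n^2 - 0.10332*n + 0.07*(3.28*n + 0.45)*(6.56*n + 0.9) + 0.06888)/(1.64*n^2 + 0.45*n - 0.3)^3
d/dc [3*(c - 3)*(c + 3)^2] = 9*(c - 1)*(c + 3)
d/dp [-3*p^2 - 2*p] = -6*p - 2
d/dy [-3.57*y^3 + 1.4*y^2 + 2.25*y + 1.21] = -10.71*y^2 + 2.8*y + 2.25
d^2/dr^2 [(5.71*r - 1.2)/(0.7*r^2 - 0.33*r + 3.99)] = ((5.4486 - 23.982*r)*(0.7*r^2 - 0.33*r + 3.99) + (1.4*r - 0.33)*(2.8*r - 0.66)*(5.71*r - 1.2))/(0.7*r^2 - 0.33*r + 3.99)^3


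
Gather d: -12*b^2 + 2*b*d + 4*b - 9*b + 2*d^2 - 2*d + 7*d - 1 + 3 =-12*b^2 - 5*b + 2*d^2 + d*(2*b + 5) + 2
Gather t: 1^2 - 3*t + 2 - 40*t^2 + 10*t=-40*t^2 + 7*t + 3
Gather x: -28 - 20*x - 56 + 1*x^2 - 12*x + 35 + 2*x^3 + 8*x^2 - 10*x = 2*x^3 + 9*x^2 - 42*x - 49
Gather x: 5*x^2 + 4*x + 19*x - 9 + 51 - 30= 5*x^2 + 23*x + 12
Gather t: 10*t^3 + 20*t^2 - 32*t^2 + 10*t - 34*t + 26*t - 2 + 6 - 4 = 10*t^3 - 12*t^2 + 2*t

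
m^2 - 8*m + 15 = (m - 5)*(m - 3)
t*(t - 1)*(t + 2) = t^3 + t^2 - 2*t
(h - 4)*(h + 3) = h^2 - h - 12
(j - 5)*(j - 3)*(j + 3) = j^3 - 5*j^2 - 9*j + 45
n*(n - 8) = n^2 - 8*n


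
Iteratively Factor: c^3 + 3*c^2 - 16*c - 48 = (c + 3)*(c^2 - 16) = (c - 4)*(c + 3)*(c + 4)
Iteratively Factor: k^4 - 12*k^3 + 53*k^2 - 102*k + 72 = (k - 4)*(k^3 - 8*k^2 + 21*k - 18) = (k - 4)*(k - 2)*(k^2 - 6*k + 9) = (k - 4)*(k - 3)*(k - 2)*(k - 3)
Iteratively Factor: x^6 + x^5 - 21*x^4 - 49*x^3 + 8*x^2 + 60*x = (x)*(x^5 + x^4 - 21*x^3 - 49*x^2 + 8*x + 60) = x*(x + 2)*(x^4 - x^3 - 19*x^2 - 11*x + 30) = x*(x - 5)*(x + 2)*(x^3 + 4*x^2 + x - 6) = x*(x - 5)*(x + 2)*(x + 3)*(x^2 + x - 2) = x*(x - 5)*(x + 2)^2*(x + 3)*(x - 1)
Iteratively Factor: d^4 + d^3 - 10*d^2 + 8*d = (d - 1)*(d^3 + 2*d^2 - 8*d) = (d - 2)*(d - 1)*(d^2 + 4*d) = (d - 2)*(d - 1)*(d + 4)*(d)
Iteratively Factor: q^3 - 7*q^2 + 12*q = (q - 4)*(q^2 - 3*q) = q*(q - 4)*(q - 3)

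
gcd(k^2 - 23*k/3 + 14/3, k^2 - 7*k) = k - 7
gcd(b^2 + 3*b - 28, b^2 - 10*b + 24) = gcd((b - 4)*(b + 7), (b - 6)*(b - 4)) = b - 4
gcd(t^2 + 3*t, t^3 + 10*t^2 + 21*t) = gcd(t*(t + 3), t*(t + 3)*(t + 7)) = t^2 + 3*t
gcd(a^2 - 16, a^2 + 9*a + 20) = a + 4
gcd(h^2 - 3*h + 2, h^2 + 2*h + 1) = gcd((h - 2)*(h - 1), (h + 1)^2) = 1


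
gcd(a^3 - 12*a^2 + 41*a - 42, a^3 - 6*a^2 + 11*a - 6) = a^2 - 5*a + 6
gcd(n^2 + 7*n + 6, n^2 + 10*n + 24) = n + 6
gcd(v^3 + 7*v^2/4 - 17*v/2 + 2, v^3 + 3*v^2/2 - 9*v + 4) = v^2 + 2*v - 8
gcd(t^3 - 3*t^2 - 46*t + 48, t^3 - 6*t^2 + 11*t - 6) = t - 1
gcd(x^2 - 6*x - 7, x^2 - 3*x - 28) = x - 7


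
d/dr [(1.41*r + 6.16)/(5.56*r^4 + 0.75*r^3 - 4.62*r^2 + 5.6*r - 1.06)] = (-23.5188*r^4 - 139.1134*r^3 - 7.3458*r^2 + 56.9184*r - 35.9906)/(30.9136*r^8 + 8.34*r^7 - 50.8119*r^6 + 55.342*r^5 + 17.9572*r^4 - 53.334*r^3 + 41.1544*r^2 - 11.872*r + 1.1236)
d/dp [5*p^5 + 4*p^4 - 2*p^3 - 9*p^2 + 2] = p*(25*p^3 + 16*p^2 - 6*p - 18)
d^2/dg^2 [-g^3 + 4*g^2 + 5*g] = 8 - 6*g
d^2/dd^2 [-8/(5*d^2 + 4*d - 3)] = 16*(25*d^2 + 20*d - 4*(5*d + 2)^2 - 15)/(5*d^2 + 4*d - 3)^3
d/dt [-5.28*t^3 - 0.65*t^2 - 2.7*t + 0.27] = -15.84*t^2 - 1.3*t - 2.7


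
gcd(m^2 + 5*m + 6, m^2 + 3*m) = m + 3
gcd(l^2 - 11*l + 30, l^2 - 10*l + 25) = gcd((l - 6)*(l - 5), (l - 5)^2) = l - 5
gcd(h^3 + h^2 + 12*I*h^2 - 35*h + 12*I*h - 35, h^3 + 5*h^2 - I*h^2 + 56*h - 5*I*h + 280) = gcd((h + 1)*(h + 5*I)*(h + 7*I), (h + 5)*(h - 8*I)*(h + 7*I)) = h + 7*I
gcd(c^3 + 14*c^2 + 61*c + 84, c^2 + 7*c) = c + 7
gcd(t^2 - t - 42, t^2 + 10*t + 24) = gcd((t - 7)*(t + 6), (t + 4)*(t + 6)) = t + 6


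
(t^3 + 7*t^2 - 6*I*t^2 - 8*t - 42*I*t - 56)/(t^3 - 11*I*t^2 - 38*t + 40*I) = (t + 7)/(t - 5*I)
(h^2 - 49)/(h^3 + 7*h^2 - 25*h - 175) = (h - 7)/(h^2 - 25)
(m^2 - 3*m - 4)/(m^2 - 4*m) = (m + 1)/m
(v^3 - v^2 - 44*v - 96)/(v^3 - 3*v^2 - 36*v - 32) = (v + 3)/(v + 1)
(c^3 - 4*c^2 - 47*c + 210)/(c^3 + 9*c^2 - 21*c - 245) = (c - 6)/(c + 7)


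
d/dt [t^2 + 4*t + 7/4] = 2*t + 4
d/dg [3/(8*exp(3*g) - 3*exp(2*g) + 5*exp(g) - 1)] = (-72*exp(2*g) + 18*exp(g) - 15)*exp(g)/(8*exp(3*g) - 3*exp(2*g) + 5*exp(g) - 1)^2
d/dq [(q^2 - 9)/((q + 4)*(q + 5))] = (9*q^2 + 58*q + 81)/(q^4 + 18*q^3 + 121*q^2 + 360*q + 400)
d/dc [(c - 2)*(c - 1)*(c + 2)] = 3*c^2 - 2*c - 4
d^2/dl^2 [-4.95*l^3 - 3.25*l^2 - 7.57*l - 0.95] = -29.7*l - 6.5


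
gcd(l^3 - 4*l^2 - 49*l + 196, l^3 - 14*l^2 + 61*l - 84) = l^2 - 11*l + 28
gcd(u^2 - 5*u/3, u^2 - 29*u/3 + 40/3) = u - 5/3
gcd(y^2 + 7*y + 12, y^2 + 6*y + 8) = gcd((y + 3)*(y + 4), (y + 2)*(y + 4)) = y + 4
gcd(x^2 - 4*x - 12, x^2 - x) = 1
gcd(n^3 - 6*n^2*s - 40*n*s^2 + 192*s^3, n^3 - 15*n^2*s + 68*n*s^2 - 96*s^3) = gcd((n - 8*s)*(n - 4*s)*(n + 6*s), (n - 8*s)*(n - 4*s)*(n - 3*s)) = n^2 - 12*n*s + 32*s^2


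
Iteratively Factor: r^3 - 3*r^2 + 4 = (r - 2)*(r^2 - r - 2) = (r - 2)*(r + 1)*(r - 2)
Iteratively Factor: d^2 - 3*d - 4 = (d - 4)*(d + 1)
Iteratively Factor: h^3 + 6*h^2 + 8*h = (h)*(h^2 + 6*h + 8) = h*(h + 2)*(h + 4)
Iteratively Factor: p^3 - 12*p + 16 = (p - 2)*(p^2 + 2*p - 8) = (p - 2)*(p + 4)*(p - 2)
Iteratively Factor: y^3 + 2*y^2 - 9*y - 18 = (y - 3)*(y^2 + 5*y + 6) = (y - 3)*(y + 2)*(y + 3)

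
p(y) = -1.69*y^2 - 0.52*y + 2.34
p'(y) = -3.38*y - 0.52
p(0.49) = 1.68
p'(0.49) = -2.18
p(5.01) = -42.68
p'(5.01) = -17.45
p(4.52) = -34.54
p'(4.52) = -15.80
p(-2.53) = -7.16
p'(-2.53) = 8.03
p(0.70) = 1.15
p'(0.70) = -2.89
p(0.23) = 2.13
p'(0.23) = -1.30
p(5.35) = -48.81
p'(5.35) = -18.60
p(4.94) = -41.47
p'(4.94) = -17.22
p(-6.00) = -55.38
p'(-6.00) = 19.76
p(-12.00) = -234.78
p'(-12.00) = 40.04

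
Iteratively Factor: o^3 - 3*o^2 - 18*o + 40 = (o + 4)*(o^2 - 7*o + 10) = (o - 5)*(o + 4)*(o - 2)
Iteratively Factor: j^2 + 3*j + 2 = (j + 2)*(j + 1)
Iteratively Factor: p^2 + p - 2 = (p + 2)*(p - 1)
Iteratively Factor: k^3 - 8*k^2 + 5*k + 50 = (k - 5)*(k^2 - 3*k - 10) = (k - 5)*(k + 2)*(k - 5)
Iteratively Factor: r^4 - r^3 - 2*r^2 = (r)*(r^3 - r^2 - 2*r) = r^2*(r^2 - r - 2) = r^2*(r - 2)*(r + 1)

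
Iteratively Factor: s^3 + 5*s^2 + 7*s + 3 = (s + 1)*(s^2 + 4*s + 3) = (s + 1)^2*(s + 3)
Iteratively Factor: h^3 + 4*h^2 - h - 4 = (h + 1)*(h^2 + 3*h - 4) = (h + 1)*(h + 4)*(h - 1)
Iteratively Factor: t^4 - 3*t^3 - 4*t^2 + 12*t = (t - 2)*(t^3 - t^2 - 6*t) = t*(t - 2)*(t^2 - t - 6) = t*(t - 3)*(t - 2)*(t + 2)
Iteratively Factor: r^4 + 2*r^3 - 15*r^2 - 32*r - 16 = (r + 1)*(r^3 + r^2 - 16*r - 16) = (r + 1)^2*(r^2 - 16) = (r + 1)^2*(r + 4)*(r - 4)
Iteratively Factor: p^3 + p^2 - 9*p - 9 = (p + 1)*(p^2 - 9) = (p - 3)*(p + 1)*(p + 3)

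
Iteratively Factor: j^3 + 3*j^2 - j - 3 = (j - 1)*(j^2 + 4*j + 3) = (j - 1)*(j + 3)*(j + 1)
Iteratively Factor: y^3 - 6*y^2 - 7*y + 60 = (y + 3)*(y^2 - 9*y + 20) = (y - 5)*(y + 3)*(y - 4)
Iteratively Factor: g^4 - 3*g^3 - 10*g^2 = (g - 5)*(g^3 + 2*g^2) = g*(g - 5)*(g^2 + 2*g) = g*(g - 5)*(g + 2)*(g)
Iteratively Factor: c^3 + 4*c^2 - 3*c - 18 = (c + 3)*(c^2 + c - 6) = (c - 2)*(c + 3)*(c + 3)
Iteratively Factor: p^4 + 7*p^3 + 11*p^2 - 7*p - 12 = (p + 3)*(p^3 + 4*p^2 - p - 4) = (p - 1)*(p + 3)*(p^2 + 5*p + 4) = (p - 1)*(p + 3)*(p + 4)*(p + 1)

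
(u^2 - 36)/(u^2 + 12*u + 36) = (u - 6)/(u + 6)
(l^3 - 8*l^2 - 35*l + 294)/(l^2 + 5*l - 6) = (l^2 - 14*l + 49)/(l - 1)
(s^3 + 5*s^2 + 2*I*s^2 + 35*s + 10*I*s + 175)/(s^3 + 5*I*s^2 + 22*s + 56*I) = (s^2 + 5*s*(1 - I) - 25*I)/(s^2 - 2*I*s + 8)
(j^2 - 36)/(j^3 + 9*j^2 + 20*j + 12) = (j - 6)/(j^2 + 3*j + 2)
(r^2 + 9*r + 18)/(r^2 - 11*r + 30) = (r^2 + 9*r + 18)/(r^2 - 11*r + 30)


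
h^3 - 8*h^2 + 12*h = h*(h - 6)*(h - 2)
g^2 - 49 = (g - 7)*(g + 7)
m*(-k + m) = -k*m + m^2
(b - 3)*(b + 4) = b^2 + b - 12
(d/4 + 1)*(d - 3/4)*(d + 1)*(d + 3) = d^4/4 + 29*d^3/16 + 13*d^2/4 - 9*d/16 - 9/4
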